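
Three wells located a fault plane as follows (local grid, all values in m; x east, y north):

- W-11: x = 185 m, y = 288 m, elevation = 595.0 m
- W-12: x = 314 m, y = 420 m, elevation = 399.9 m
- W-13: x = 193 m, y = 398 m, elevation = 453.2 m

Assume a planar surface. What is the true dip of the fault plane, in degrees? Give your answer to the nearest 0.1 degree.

Let the plane be z = a·x + b·y + c.
W-12−W-11: 129a + 132b = −195.1;  W-13−W-11: 8a + 110b = −141.8.
Solving gives a = −0.20888, b = −1.27390.
Gradient magnitude |∇z| = √(a² + b²) = √(0.04363 + 1.62282) = 1.29091.
True dip = arctan(1.29091) = 52.2°, dipping toward N (azimuth ≈ 009°).

52.2°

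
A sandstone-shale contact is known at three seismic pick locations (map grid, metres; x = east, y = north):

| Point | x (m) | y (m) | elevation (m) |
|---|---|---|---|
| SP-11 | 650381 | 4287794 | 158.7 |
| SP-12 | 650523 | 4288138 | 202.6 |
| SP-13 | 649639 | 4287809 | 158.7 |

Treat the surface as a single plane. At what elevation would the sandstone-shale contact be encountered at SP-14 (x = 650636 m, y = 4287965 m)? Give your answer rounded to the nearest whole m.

181 m

Let the plane be z = a·x + b·y + c.
SP-12−SP-11: 142a + 344b = 43.9;  SP-13−SP-11: −742a + 15b = 0.
Solving gives a = 0.00255849, b = 0.12656016.
Then c = 158.7 − a·650381 − b·4287794 = −544169.18.
At (650636, 4287965): z = 1664.6 + 542685.5 − 544169.18 = 181.0 m.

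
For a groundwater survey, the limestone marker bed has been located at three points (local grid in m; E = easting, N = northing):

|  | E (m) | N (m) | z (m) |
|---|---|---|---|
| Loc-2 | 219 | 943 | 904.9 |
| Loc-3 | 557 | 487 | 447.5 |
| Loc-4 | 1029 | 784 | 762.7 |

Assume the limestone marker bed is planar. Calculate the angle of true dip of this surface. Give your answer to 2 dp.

45.62°

Two edge vectors: Loc-2→Loc-3 = (338, -456, -457.4), Loc-2→Loc-4 = (810, -159, -142.2).
Normal n = (Loc-2→Loc-3) × (Loc-2→Loc-4) = (-7883.4, -322430.4, 315618).
So ∂z/∂E = −n_x/n_z = 0.02498 and ∂z/∂N = −n_y/n_z = 1.02158.
Gradient magnitude |∇z| = √(a² + b²) = √(0.00062 + 1.04363) = 1.02189.
True dip = arctan(1.02189) = 45.62°, dipping toward S (azimuth ≈ 181°).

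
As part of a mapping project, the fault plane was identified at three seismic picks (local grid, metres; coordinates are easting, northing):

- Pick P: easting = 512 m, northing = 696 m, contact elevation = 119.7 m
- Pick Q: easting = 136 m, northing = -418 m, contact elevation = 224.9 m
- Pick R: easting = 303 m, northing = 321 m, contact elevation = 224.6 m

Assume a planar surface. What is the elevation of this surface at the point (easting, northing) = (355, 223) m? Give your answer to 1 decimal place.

Two edge vectors: Pick P→Pick Q = (-376, -1114, 105.2), Pick P→Pick R = (-209, -375, 104.9).
Normal n = (Pick P→Pick Q) × (Pick P→Pick R) = (-77408.6, 17455.6, -91826).
So ∂z/∂easting = −n_x/n_z = −0.84299 and ∂z/∂northing = −n_y/n_z = 0.19009.
Intercept c from Pick P: 119.7 + 431.61 − 132.31 = 419.01.
At (355, 223): z = −299.3 + 42.4 + 419.01 = 162.1 m.

162.1 m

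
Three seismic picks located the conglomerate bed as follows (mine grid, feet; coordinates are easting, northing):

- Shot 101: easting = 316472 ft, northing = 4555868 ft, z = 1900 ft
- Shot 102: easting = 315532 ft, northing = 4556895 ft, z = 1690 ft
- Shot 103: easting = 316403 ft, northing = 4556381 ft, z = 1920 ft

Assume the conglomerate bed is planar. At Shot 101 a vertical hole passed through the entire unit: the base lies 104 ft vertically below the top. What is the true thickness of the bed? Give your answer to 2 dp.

98.99 ft

Let the plane be z = a·easting + b·northing + c.
Shot 102−Shot 101: −940a + 1027b = −210;  Shot 103−Shot 101: −69a + 513b = 20.
Solving gives a = 0.31182, b = 0.08093.
|∇z| = √(a²+b²) = 0.32215, so dip δ = arctan(0.32215) = 17.86°.
True thickness = vertical thickness × cos δ = 104 × cos 17.86° = 98.99 ft.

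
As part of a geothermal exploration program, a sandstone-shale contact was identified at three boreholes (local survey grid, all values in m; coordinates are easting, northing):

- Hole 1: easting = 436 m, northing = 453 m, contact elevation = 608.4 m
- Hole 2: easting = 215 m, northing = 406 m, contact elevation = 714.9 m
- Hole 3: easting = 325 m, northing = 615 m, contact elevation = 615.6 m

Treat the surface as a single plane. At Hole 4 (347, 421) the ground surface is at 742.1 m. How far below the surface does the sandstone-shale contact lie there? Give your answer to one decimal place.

Let the plane be z = a·easting + b·northing + c.
Hole 2−Hole 1: −221a − 47b = 106.5;  Hole 3−Hole 1: −111a + 162b = 7.2.
Solving gives a = −0.42886, b = −0.24940.
Then c = 608.4 − a·436 − b·453 = 908.36.
At (347, 421): z_contact = −148.81 − 105.00 + 908.36 = 654.55 m.
Depth below ground = 742.1 − 654.55 = 87.6 m.

87.6 m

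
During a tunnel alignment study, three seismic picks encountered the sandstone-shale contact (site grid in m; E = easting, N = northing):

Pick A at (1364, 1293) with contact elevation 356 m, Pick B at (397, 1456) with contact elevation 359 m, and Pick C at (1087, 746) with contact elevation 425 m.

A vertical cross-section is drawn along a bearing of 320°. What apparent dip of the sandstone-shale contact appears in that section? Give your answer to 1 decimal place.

Let the plane be z = a·E + b·N + c.
Pick B−Pick A: −967a + 163b = 3;  Pick C−Pick A: −277a − 547b = 69.
Solving gives a = −0.02245, b = −0.11477.
Unit vector along 320° is (sin 320°, cos 320°) = (-0.6428, 0.7660).
Slope in that direction = a·(-0.6428) + b·(0.7660) = −0.07349.
Apparent dip = arctan|0.07349| = 4.2° (true dip is 6.7°, so apparent ≤ true as expected).

4.2°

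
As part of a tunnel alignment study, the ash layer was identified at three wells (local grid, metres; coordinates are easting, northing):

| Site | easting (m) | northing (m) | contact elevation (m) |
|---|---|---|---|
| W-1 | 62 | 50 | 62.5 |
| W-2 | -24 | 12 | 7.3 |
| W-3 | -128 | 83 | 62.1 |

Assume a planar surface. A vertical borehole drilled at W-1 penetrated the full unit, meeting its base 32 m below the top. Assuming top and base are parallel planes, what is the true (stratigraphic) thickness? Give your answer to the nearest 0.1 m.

Two edge vectors: W-1→W-2 = (-86, -38, -55.2), W-1→W-3 = (-190, 33, -0.4).
Normal n = (W-1→W-2) × (W-1→W-3) = (1836.8, 10453.6, -10058).
So ∂z/∂easting = −n_x/n_z = 0.18262 and ∂z/∂northing = −n_y/n_z = 1.03933.
|∇z| = √(a²+b²) = 1.05525, so dip δ = arctan(1.05525) = 46.54°.
True thickness = vertical thickness × cos δ = 32 × cos 46.54° = 22.0 m.

22.0 m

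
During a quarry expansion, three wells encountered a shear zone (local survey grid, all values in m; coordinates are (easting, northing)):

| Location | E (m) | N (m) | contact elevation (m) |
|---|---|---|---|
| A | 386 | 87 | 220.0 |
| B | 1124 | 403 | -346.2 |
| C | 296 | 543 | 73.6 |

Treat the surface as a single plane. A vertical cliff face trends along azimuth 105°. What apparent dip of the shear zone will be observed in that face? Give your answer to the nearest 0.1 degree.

Two edge vectors: A→B = (738, 316, -566.2), A→C = (-90, 456, -146.4).
Normal n = (A→B) × (A→C) = (211924.8, 159001.2, 364968).
So ∂z/∂E = −n_x/n_z = −0.58067 and ∂z/∂N = −n_y/n_z = −0.43566.
Unit vector along 105° is (sin 105°, cos 105°) = (0.9659, -0.2588).
Slope in that direction = a·(0.9659) + b·(-0.2588) = −0.44812.
Apparent dip = arctan|0.44812| = 24.1° (true dip is 36.0°, so apparent ≤ true as expected).

24.1°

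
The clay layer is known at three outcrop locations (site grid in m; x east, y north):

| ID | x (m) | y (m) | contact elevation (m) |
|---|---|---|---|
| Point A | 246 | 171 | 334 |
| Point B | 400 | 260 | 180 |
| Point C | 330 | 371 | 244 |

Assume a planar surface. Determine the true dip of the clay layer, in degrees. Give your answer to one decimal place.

44.4°

Let the plane be z = a·x + b·y + c.
Point B−Point A: 154a + 89b = −154;  Point C−Point A: 84a + 200b = −90.
Solving gives a = −0.97711, b = −0.03962.
Gradient magnitude |∇z| = √(a² + b²) = √(0.95473 + 0.00157) = 0.97791.
True dip = arctan(0.97791) = 44.4°, dipping toward E (azimuth ≈ 088°).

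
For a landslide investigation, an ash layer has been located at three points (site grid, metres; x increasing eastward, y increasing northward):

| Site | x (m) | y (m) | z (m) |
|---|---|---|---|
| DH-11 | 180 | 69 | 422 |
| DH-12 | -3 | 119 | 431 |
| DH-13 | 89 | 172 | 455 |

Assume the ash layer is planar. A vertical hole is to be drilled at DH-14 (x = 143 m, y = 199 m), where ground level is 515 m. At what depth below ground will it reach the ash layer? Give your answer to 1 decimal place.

Let the plane be z = a·x + b·y + c.
DH-12−DH-11: −183a + 50b = 9;  DH-13−DH-11: −91a + 103b = 33.
Solving gives a = 0.05056, b = 0.36506.
Then c = 422 − a·180 − b·69 = 387.71.
At (143, 199): z_contact = 7.23 + 72.65 + 387.71 = 467.59 m.
Depth below ground = 515 − 467.59 = 47.4 m.

47.4 m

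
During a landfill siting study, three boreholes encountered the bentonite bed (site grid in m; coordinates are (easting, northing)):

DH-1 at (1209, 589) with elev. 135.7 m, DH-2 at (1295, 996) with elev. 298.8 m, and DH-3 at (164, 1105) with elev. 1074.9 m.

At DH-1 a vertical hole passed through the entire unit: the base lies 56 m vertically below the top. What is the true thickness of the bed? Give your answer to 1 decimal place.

Let the plane be z = a·E + b·N + c.
DH-2−DH-1: 86a + 407b = 163.1;  DH-3−DH-1: −1045a + 516b = 939.2.
Solving gives a = −0.63466, b = 0.53484.
|∇z| = √(a²+b²) = 0.82997, so dip δ = arctan(0.82997) = 39.69°.
True thickness = vertical thickness × cos δ = 56 × cos 39.69° = 43.1 m.

43.1 m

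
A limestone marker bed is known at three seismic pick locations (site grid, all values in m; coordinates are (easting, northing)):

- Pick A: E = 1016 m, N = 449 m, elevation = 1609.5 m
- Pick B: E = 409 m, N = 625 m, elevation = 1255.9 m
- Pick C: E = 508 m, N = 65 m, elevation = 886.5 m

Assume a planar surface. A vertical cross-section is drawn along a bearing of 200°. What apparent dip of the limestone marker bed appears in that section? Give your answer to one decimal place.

Let the plane be z = a·E + b·N + c.
Pick B−Pick A: −607a + 176b = −353.6;  Pick C−Pick A: −508a − 384b = −723.
Solving gives a = 0.81561, b = 0.80383.
Unit vector along 200° is (sin 200°, cos 200°) = (-0.3420, -0.9397).
Slope in that direction = a·(-0.3420) + b·(-0.9397) = −1.03431.
Apparent dip = arctan|1.03431| = 46.0° (true dip is 48.9°, so apparent ≤ true as expected).

46.0°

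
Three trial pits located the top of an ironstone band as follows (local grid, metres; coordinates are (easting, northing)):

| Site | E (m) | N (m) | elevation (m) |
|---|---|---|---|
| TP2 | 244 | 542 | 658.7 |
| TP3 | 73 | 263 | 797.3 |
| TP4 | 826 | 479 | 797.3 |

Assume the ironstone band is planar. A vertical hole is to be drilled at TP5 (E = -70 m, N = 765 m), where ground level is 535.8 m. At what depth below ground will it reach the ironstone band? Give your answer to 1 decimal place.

65.8 m

Two edge vectors: TP2→TP3 = (-171, -279, 138.6), TP2→TP4 = (582, -63, 138.6).
Normal n = (TP2→TP3) × (TP2→TP4) = (-29937.6, 104365.8, 173151).
So ∂z/∂E = −n_x/n_z = 0.17290 and ∂z/∂N = −n_y/n_z = −0.60274.
Intercept c from TP2: 658.7 − 42.19 + 326.69 = 943.20.
At (-70, 765): z_contact = −12.10 − 461.10 + 943.20 = 470.00 m.
Depth below ground = 535.8 − 470.00 = 65.8 m.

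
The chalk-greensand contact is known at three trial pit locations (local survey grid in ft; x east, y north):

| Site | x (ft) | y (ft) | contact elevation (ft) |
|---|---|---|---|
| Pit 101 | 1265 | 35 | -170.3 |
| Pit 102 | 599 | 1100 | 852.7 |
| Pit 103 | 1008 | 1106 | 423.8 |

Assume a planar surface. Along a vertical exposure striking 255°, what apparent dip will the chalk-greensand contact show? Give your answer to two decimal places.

43.20°

Two edge vectors: Pit 101→Pit 102 = (-666, 1065, 1023), Pit 101→Pit 103 = (-257, 1071, 594.1).
Normal n = (Pit 101→Pit 102) × (Pit 101→Pit 103) = (-462916.5, 132759.6, -439581).
So ∂z/∂x = −n_x/n_z = −1.05309 and ∂z/∂y = −n_y/n_z = 0.30201.
Unit vector along 255° is (sin 255°, cos 255°) = (-0.9659, -0.2588).
Slope in that direction = a·(-0.9659) + b·(-0.2588) = 0.93904.
Apparent dip = arctan|0.93904| = 43.20° (true dip is 47.6°, so apparent ≤ true as expected).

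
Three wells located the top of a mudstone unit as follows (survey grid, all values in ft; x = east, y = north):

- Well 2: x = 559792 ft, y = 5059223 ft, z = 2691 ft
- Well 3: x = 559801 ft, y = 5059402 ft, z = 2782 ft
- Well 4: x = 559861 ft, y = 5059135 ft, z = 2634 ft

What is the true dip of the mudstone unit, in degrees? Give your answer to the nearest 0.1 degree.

28.5°

Two edge vectors: Well 2→Well 3 = (9, 179, 91), Well 2→Well 4 = (69, -88, -57).
Normal n = (Well 2→Well 3) × (Well 2→Well 4) = (-2195, 6792, -13143).
So ∂z/∂x = −n_x/n_z = −0.16701 and ∂z/∂y = −n_y/n_z = 0.51678.
Gradient magnitude |∇z| = √(a² + b²) = √(0.02789 + 0.26706) = 0.54309.
True dip = arctan(0.54309) = 28.5°, dipping toward SSE (azimuth ≈ 162°).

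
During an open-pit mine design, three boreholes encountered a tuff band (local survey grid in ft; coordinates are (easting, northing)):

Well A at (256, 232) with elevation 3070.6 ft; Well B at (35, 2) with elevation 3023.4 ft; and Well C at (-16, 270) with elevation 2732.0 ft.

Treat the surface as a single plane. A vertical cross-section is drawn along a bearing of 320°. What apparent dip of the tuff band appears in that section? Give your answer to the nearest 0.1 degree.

Two edge vectors: Well A→Well B = (-221, -230, -47.2), Well A→Well C = (-272, 38, -338.6).
Normal n = (Well A→Well B) × (Well A→Well C) = (79671.6, -61992.2, -70958).
So ∂z/∂E = −n_x/n_z = 1.12280 and ∂z/∂N = −n_y/n_z = −0.87365.
Unit vector along 320° is (sin 320°, cos 320°) = (-0.6428, 0.7660).
Slope in that direction = a·(-0.6428) + b·(0.7660) = −1.39097.
Apparent dip = arctan|1.39097| = 54.3° (true dip is 54.9°, so apparent ≤ true as expected).

54.3°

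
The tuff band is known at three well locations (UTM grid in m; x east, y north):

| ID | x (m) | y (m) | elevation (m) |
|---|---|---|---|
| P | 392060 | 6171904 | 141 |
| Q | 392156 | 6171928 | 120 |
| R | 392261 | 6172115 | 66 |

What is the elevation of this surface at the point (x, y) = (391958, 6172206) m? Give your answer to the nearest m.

Let the plane be z = a·x + b·y + c.
Q−P: 96a + 24b = −21;  R−P: 201a + 211b = −75.
Solving gives a = −0.17048989, b = −0.19304044.
Then c = 141 − a·392060 − b·6171904 = 1258410.30.
At (391958, 6172206): z = −66824.9 − 1191485.3 + 1258410.30 = 100.1 m.

100 m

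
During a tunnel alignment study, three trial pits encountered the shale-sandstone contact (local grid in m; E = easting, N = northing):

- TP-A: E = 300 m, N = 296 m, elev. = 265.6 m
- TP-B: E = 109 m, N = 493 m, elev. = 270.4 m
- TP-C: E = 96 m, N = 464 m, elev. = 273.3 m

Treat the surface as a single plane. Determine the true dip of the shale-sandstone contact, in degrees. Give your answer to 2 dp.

6.09°

Let the plane be z = a·E + b·N + c.
TP-B−TP-A: −191a + 197b = 4.8;  TP-C−TP-A: −204a + 168b = 7.7.
Solving gives a = −0.08772, b = −0.06068.
Gradient magnitude |∇z| = √(a² + b²) = √(0.00769 + 0.00368) = 0.10666.
True dip = arctan(0.10666) = 6.09°, dipping toward NE (azimuth ≈ 055°).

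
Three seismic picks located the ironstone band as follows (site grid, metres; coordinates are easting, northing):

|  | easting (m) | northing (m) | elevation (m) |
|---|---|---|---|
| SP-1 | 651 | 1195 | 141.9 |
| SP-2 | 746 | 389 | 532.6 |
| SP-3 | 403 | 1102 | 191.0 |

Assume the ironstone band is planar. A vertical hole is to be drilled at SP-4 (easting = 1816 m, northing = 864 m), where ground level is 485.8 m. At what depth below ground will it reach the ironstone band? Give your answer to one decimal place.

200.9 m

Two edge vectors: SP-1→SP-2 = (95, -806, 390.7), SP-1→SP-3 = (-248, -93, 49.1).
Normal n = (SP-1→SP-2) × (SP-1→SP-3) = (-3239.5, -101558.1, -208723).
So ∂z/∂easting = −n_x/n_z = −0.015521 and ∂z/∂northing = −n_y/n_z = −0.486569.
Intercept c from SP-1: 141.9 + 10.10 + 581.45 = 733.45.
At (1816, 864): z_contact = −28.19 − 420.40 + 733.45 = 284.87 m.
Depth below ground = 485.8 − 284.87 = 200.9 m.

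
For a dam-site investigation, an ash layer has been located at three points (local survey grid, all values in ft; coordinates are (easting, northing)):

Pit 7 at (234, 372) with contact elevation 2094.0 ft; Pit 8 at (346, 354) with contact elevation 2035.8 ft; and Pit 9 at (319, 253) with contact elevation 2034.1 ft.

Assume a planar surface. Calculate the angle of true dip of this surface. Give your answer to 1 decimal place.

27.4°

Two edge vectors: Pit 7→Pit 8 = (112, -18, -58.2), Pit 7→Pit 9 = (85, -119, -59.9).
Normal n = (Pit 7→Pit 8) × (Pit 7→Pit 9) = (-5847.6, 1761.8, -11798).
So ∂z/∂E = −n_x/n_z = −0.49564 and ∂z/∂N = −n_y/n_z = 0.14933.
Gradient magnitude |∇z| = √(a² + b²) = √(0.24566 + 0.02230) = 0.51765.
True dip = arctan(0.51765) = 27.4°, dipping toward ESE (azimuth ≈ 107°).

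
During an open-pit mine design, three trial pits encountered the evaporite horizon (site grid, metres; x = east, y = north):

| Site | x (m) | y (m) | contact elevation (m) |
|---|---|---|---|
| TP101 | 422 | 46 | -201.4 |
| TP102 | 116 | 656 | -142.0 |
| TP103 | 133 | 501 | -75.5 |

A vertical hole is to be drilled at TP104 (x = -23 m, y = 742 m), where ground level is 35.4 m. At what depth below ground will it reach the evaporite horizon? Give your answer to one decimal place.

40.3 m

Two edge vectors: TP101→TP102 = (-306, 610, 59.4), TP101→TP103 = (-289, 455, 125.9).
Normal n = (TP101→TP102) × (TP101→TP103) = (49772, 21358.8, 37060).
So ∂z/∂x = −n_x/n_z = −1.34301 and ∂z/∂y = −n_y/n_z = −0.57633.
Intercept c from TP101: -201.4 + 566.75 + 26.51 = 391.86.
At (-23, 742): z_contact = 30.89 − 427.64 + 391.86 = -4.89 m.
Depth below ground = 35.4 − (-4.89) = 40.3 m.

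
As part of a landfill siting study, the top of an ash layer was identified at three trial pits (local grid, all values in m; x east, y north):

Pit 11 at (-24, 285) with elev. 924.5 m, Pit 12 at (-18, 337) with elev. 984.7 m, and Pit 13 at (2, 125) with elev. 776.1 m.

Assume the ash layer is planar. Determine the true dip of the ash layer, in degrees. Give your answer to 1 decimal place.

Let the plane be z = a·x + b·y + c.
Pit 12−Pit 11: 6a + 52b = 60.2;  Pit 13−Pit 11: 26a − 160b = −148.4.
Solving gives a = 0.82837, b = 1.06211.
Gradient magnitude |∇z| = √(a² + b²) = √(0.68620 + 1.12808) = 1.34695.
True dip = arctan(1.34695) = 53.4°, dipping toward SW (azimuth ≈ 218°).

53.4°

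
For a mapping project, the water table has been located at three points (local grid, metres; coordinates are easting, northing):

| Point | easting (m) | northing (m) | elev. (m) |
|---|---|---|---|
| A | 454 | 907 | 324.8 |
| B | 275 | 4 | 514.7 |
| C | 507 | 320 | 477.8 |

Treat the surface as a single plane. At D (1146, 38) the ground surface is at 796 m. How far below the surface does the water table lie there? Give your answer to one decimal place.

Let the plane be z = a·easting + b·northing + c.
B−A: −179a − 903b = 189.9;  C−A: 53a − 587b = 153.
Solving gives a = 0.174507, b = −0.244891.
Then c = 324.8 − a·454 − b·907 = 467.69.
At (1146, 38): z_contact = 199.98 − 9.31 + 467.69 = 658.37 m.
Depth below ground = 796 − 658.37 = 137.6 m.

137.6 m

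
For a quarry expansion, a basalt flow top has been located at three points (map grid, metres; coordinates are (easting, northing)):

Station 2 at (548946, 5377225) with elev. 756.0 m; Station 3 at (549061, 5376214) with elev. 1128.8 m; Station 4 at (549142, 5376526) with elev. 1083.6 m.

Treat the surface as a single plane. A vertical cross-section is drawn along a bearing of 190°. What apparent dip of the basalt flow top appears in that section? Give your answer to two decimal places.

Two edge vectors: Station 2→Station 3 = (115, -1011, 372.8), Station 2→Station 4 = (196, -699, 327.6).
Normal n = (Station 2→Station 3) × (Station 2→Station 4) = (-70616.4, 35394.8, 117771).
So ∂z/∂E = −n_x/n_z = 0.59961 and ∂z/∂N = −n_y/n_z = −0.30054.
Unit vector along 190° is (sin 190°, cos 190°) = (-0.1736, -0.9848).
Slope in that direction = a·(-0.1736) + b·(-0.9848) = 0.19185.
Apparent dip = arctan|0.19185| = 10.86° (true dip is 33.9°, so apparent ≤ true as expected).

10.86°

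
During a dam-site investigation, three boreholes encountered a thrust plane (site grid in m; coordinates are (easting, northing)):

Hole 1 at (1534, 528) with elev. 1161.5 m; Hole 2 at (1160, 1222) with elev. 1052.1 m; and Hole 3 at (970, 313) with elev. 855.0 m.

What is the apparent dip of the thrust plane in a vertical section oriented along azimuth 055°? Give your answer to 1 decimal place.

Two edge vectors: Hole 1→Hole 2 = (-374, 694, -109.4), Hole 1→Hole 3 = (-564, -215, -306.5).
Normal n = (Hole 1→Hole 2) × (Hole 1→Hole 3) = (-236232, -52929.4, 471826).
So ∂z/∂E = −n_x/n_z = 0.50068 and ∂z/∂N = −n_y/n_z = 0.11218.
Unit vector along 055° is (sin 55°, cos 55°) = (0.8192, 0.5736).
Slope in that direction = a·(0.8192) + b·(0.5736) = 0.47447.
Apparent dip = arctan|0.47447| = 25.4° (true dip is 27.2°, so apparent ≤ true as expected).

25.4°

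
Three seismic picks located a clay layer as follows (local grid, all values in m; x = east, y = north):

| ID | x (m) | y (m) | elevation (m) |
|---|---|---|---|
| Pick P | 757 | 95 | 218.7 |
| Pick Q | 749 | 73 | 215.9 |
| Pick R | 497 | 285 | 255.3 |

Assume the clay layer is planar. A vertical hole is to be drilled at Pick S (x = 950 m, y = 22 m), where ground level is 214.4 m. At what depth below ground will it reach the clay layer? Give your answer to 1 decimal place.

13.3 m

Let the plane be z = a·x + b·y + c.
Pick Q−Pick P: −8a − 22b = −2.8;  Pick R−Pick P: −260a + 190b = 36.6.
Solving gives a = −0.03773, b = 0.14099.
Then c = 218.7 − a·757 − b·95 = 233.87.
At (950, 22): z_contact = −35.85 + 3.10 + 233.87 = 201.12 m.
Depth below ground = 214.4 − 201.12 = 13.3 m.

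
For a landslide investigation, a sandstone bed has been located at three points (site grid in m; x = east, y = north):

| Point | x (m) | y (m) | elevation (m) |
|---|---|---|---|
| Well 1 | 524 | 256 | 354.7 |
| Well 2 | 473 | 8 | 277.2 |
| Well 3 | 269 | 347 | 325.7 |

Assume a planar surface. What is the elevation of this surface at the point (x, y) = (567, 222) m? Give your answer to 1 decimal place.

Let the plane be z = a·x + b·y + c.
Well 2−Well 1: −51a − 248b = −77.5;  Well 3−Well 1: −255a + 91b = −29.
Solving gives a = 0.20985, b = 0.26935.
Then c = 354.7 − a·524 − b·256 = 175.79.
At (567, 222): z = 119.0 + 59.8 + 175.79 = 354.6 m.

354.6 m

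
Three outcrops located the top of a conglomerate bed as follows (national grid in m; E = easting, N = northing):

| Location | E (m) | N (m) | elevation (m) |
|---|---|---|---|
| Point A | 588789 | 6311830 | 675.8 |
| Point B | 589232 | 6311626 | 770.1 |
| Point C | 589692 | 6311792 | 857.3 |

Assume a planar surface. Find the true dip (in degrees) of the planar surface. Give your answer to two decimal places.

11.41°

Two edge vectors: Point A→Point B = (443, -204, 94.3), Point A→Point C = (903, -38, 181.5).
Normal n = (Point A→Point B) × (Point A→Point C) = (-33442.6, 4748.4, 167378).
So ∂z/∂E = −n_x/n_z = 0.19980 and ∂z/∂N = −n_y/n_z = −0.02837.
Gradient magnitude |∇z| = √(a² + b²) = √(0.03992 + 0.00080) = 0.20181.
True dip = arctan(0.20181) = 11.41°, dipping toward W (azimuth ≈ 278°).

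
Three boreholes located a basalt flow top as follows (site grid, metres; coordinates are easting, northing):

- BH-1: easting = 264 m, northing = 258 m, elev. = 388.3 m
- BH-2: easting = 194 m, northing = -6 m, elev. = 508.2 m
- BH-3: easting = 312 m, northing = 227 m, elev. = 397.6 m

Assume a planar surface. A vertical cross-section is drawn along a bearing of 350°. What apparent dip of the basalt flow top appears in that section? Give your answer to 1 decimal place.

Two edge vectors: BH-1→BH-2 = (-70, -264, 119.9), BH-1→BH-3 = (48, -31, 9.3).
Normal n = (BH-1→BH-2) × (BH-1→BH-3) = (1261.7, 6406.2, 14842).
So ∂z/∂easting = −n_x/n_z = −0.08501 and ∂z/∂northing = −n_y/n_z = −0.43163.
Unit vector along 350° is (sin 350°, cos 350°) = (-0.1736, 0.9848).
Slope in that direction = a·(-0.1736) + b·(0.9848) = −0.41031.
Apparent dip = arctan|0.41031| = 22.3° (true dip is 23.7°, so apparent ≤ true as expected).

22.3°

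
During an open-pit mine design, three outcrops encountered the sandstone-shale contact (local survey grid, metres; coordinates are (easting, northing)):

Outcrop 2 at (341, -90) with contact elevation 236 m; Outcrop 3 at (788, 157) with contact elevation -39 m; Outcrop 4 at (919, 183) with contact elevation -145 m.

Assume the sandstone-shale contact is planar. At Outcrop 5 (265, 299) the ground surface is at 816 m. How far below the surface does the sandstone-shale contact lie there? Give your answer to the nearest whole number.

Two edge vectors: Outcrop 2→Outcrop 3 = (447, 247, -275), Outcrop 2→Outcrop 4 = (578, 273, -381).
Normal n = (Outcrop 2→Outcrop 3) × (Outcrop 2→Outcrop 4) = (-19032, 11357, -20735).
So ∂z/∂E = −n_x/n_z = −0.91787 and ∂z/∂N = −n_y/n_z = 0.54772.
Intercept c from Outcrop 2: 236 + 312.99 + 49.29 = 598.29.
At (265, 299): z_contact = −243.2 + 163.8 + 598.29 = 518.8 m.
Depth below ground = 816 − 518.8 = 297 m.

297 m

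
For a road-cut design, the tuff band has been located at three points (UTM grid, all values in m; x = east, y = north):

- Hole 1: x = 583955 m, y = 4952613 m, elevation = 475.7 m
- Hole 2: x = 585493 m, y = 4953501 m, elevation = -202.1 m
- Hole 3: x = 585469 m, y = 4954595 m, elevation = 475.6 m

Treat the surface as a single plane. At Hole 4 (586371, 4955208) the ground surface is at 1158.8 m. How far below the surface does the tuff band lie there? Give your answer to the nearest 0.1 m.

1025.2 m

Two edge vectors: Hole 1→Hole 2 = (1538, 888, -677.8), Hole 1→Hole 3 = (1514, 1982, -0.1).
Normal n = (Hole 1→Hole 2) × (Hole 1→Hole 3) = (1343310.8, -1026035.4, 1703884).
So ∂z/∂x = −n_x/n_z = −0.788381603 and ∂z/∂y = −n_y/n_z = 0.602174444.
Intercept c from Hole 1: 475.7 + 460379.38 − 2982336.98 = −2521481.90.
At (586371, 4955208): z_contact = −462284.11 + 2983899.62 − 2521481.90 = 133.61 m.
Depth below ground = 1158.8 − 133.61 = 1025.2 m.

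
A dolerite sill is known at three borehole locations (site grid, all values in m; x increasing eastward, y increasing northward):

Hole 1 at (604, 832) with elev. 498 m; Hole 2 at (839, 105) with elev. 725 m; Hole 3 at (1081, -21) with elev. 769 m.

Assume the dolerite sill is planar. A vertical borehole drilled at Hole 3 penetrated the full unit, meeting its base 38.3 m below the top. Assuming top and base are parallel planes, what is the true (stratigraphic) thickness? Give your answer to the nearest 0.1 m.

36.6 m

Let the plane be z = a·x + b·y + c.
Hole 2−Hole 1: 235a − 727b = 227;  Hole 3−Hole 1: 477a − 853b = 271.
Solving gives a = 0.02314, b = −0.30476.
|∇z| = √(a²+b²) = 0.30564, so dip δ = arctan(0.30564) = 17.00°.
True thickness = vertical thickness × cos δ = 38.3 × cos 17.00° = 36.6 m.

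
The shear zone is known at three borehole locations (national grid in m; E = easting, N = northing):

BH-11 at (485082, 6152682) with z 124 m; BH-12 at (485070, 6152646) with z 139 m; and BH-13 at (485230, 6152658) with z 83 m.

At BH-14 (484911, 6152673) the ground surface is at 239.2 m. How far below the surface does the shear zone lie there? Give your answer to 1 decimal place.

Let the plane be z = a·E + b·N + c.
BH-12−BH-11: −12a − 36b = 15;  BH-13−BH-11: 148a − 24b = −41.
Solving gives a = −0.326923077, b = −0.307692308.
Then c = 124 − a·485082 − b·6152682 = 2051841.42.
At (484911, 6152673): z_contact = −158528.60 − 1893130.15 + 2051841.42 = 182.67 m.
Depth below ground = 239.2 − 182.67 = 56.5 m.

56.5 m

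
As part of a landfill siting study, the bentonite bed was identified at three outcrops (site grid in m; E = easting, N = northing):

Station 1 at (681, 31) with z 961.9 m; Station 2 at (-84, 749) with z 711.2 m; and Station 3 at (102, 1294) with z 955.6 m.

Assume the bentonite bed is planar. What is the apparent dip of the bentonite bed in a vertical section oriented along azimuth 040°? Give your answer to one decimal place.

29.2°

Let the plane be z = a·E + b·N + c.
Station 2−Station 1: −765a + 718b = −250.7;  Station 3−Station 1: −579a + 1263b = −6.3.
Solving gives a = 0.56699, b = 0.25494.
Unit vector along 040° is (sin 40°, cos 40°) = (0.6428, 0.7660).
Slope in that direction = a·(0.6428) + b·(0.7660) = 0.55974.
Apparent dip = arctan|0.55974| = 29.2° (true dip is 31.9°, so apparent ≤ true as expected).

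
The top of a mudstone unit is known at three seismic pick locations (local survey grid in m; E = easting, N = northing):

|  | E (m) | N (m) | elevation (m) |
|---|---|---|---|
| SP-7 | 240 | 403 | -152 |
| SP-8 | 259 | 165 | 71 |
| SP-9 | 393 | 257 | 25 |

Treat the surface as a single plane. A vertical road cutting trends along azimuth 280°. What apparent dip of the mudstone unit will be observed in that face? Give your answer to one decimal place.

23.7°

Two edge vectors: SP-7→SP-8 = (19, -238, 223), SP-7→SP-9 = (153, -146, 177).
Normal n = (SP-7→SP-8) × (SP-7→SP-9) = (-9568, 30756, 33640).
So ∂z/∂E = −n_x/n_z = 0.28442 and ∂z/∂N = −n_y/n_z = −0.91427.
Unit vector along 280° is (sin 280°, cos 280°) = (-0.9848, 0.1736).
Slope in that direction = a·(-0.9848) + b·(0.1736) = −0.43886.
Apparent dip = arctan|0.43886| = 23.7° (true dip is 43.8°, so apparent ≤ true as expected).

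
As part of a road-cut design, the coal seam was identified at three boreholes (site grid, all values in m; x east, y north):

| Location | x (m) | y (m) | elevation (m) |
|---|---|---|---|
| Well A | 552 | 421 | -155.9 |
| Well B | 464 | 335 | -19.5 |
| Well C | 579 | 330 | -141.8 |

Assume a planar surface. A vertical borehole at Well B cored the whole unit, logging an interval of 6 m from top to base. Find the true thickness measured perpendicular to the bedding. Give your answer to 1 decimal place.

3.9 m

Two edge vectors: Well A→Well B = (-88, -86, 136.4), Well A→Well C = (27, -91, 14.1).
Normal n = (Well A→Well B) × (Well A→Well C) = (11199.8, 4923.6, 10330).
So ∂z/∂x = −n_x/n_z = −1.08420 and ∂z/∂y = −n_y/n_z = −0.47663.
|∇z| = √(a²+b²) = 1.18434, so dip δ = arctan(1.18434) = 49.82°.
True thickness = vertical thickness × cos δ = 6 × cos 49.82° = 3.9 m.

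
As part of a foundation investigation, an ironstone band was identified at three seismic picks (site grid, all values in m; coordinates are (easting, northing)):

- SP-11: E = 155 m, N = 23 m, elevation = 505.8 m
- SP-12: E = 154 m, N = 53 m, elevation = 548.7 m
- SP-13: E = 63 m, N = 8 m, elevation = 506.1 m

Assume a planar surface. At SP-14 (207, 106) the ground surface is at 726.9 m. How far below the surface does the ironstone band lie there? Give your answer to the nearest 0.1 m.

115.3 m

Let the plane be z = a·E + b·N + c.
SP-12−SP-11: −1a + 30b = 42.9;  SP-13−SP-11: −92a − 15b = 0.3.
Solving gives a = −0.23514, b = 1.42216.
Then c = 505.8 − a·155 − b·23 = 509.54.
At (207, 106): z_contact = −48.67 + 150.75 + 509.54 = 611.61 m.
Depth below ground = 726.9 − 611.61 = 115.3 m.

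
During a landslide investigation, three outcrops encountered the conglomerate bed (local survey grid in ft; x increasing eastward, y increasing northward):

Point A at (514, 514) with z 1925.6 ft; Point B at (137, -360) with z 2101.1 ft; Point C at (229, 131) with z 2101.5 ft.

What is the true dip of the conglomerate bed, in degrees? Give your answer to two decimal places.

40.06°

Two edge vectors: Point A→Point B = (-377, -874, 175.5), Point A→Point C = (-285, -383, 175.9).
Normal n = (Point A→Point B) × (Point A→Point C) = (-86520.1, 16296.8, -104699).
So ∂z/∂x = −n_x/n_z = −0.82637 and ∂z/∂y = −n_y/n_z = 0.15565.
Gradient magnitude |∇z| = √(a² + b²) = √(0.68289 + 0.02423) = 0.84090.
True dip = arctan(0.84090) = 40.06°, dipping toward E (azimuth ≈ 101°).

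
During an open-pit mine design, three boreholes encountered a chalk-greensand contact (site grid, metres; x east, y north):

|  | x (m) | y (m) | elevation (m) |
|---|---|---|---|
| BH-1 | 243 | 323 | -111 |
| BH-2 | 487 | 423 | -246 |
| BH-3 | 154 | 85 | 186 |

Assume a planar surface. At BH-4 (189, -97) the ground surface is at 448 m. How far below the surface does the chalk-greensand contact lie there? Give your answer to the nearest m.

Let the plane be z = a·x + b·y + c.
BH-2−BH-1: 244a + 100b = −135;  BH-3−BH-1: −89a − 238b = 297.
Solving gives a = −0.04942, b = −1.22942.
Then c = -111 − a·243 − b·323 = 298.11.
At (189, -97): z_contact = −9.3 + 119.3 + 298.11 = 408.0 m.
Depth below ground = 448 − 408.0 = 40 m.

40 m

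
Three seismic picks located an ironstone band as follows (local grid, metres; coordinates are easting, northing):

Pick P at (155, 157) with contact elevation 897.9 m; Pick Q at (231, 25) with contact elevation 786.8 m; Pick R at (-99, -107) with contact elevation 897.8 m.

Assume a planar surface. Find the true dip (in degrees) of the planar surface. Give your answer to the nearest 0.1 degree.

Let the plane be z = a·easting + b·northing + c.
Pick Q−Pick P: 76a − 132b = −111.1;  Pick R−Pick P: −254a − 264b = −0.1.
Solving gives a = −0.54704, b = 0.52670.
Gradient magnitude |∇z| = √(a² + b²) = √(0.29926 + 0.27741) = 0.75939.
True dip = arctan(0.75939) = 37.2°, dipping toward SE (azimuth ≈ 134°).

37.2°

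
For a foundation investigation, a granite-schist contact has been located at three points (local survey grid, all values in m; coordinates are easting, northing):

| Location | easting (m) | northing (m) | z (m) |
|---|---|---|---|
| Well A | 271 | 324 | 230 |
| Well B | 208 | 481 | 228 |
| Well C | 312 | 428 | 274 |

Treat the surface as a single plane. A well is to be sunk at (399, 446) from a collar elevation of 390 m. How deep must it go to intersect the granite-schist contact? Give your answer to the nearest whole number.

Let the plane be z = a·easting + b·northing + c.
Well B−Well A: −63a + 157b = −2;  Well C−Well A: 41a + 104b = 44.
Solving gives a = 0.54785, b = 0.20710.
Then c = 230 − a·271 − b·324 = 14.43.
At (399, 446): z_contact = 218.6 + 92.4 + 14.43 = 325.4 m.
Depth below ground = 390 − 325.4 = 65 m.

65 m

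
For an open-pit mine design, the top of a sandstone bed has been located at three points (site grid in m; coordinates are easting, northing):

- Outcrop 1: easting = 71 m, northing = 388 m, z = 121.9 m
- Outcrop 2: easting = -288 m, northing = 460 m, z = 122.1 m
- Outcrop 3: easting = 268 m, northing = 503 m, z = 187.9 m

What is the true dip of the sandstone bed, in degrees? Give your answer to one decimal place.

Let the plane be z = a·easting + b·northing + c.
Outcrop 2−Outcrop 1: −359a + 72b = 0.2;  Outcrop 3−Outcrop 1: 197a + 115b = 66.
Solving gives a = 0.08525, b = 0.42787.
Gradient magnitude |∇z| = √(a² + b²) = √(0.00727 + 0.18307) = 0.43628.
True dip = arctan(0.43628) = 23.6°, dipping toward SSW (azimuth ≈ 191°).

23.6°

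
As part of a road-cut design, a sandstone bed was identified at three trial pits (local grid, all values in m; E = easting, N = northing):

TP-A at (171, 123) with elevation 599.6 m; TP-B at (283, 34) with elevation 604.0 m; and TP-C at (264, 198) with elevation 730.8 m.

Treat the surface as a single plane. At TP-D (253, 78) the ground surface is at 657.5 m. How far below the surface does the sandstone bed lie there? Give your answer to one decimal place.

37.4 m

Let the plane be z = a·E + b·N + c.
TP-B−TP-A: 112a − 89b = 4.4;  TP-C−TP-A: 93a + 75b = 131.2.
Solving gives a = 0.71996, b = 0.85658.
Then c = 599.6 − a·171 − b·123 = 371.13.
At (253, 78): z_contact = 182.15 + 66.81 + 371.13 = 620.09 m.
Depth below ground = 657.5 − 620.09 = 37.4 m.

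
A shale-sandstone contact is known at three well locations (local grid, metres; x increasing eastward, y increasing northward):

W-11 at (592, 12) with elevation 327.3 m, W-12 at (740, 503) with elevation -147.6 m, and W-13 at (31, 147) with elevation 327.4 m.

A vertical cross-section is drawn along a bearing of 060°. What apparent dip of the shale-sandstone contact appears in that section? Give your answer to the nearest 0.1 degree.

32.6°

Two edge vectors: W-11→W-12 = (148, 491, -474.9), W-11→W-13 = (-561, 135, 0.1).
Normal n = (W-11→W-12) × (W-11→W-13) = (64160.6, 266404.1, 295431).
So ∂z/∂x = −n_x/n_z = −0.21718 and ∂z/∂y = −n_y/n_z = −0.90175.
Unit vector along 060° is (sin 60°, cos 60°) = (0.8660, 0.5000).
Slope in that direction = a·(0.8660) + b·(0.5000) = −0.63895.
Apparent dip = arctan|0.63895| = 32.6° (true dip is 42.8°, so apparent ≤ true as expected).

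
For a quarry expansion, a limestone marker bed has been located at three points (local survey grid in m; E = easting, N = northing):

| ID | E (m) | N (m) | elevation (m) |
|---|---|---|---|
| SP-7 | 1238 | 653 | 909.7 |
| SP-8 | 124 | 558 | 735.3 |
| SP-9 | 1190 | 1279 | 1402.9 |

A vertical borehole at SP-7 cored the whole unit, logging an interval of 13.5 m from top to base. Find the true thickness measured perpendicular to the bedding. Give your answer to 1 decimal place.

Two edge vectors: SP-7→SP-8 = (-1114, -95, -174.4), SP-7→SP-9 = (-48, 626, 493.2).
Normal n = (SP-7→SP-8) × (SP-7→SP-9) = (62320.4, 557796, -701924).
So ∂z/∂E = −n_x/n_z = 0.08879 and ∂z/∂N = −n_y/n_z = 0.79467.
|∇z| = √(a²+b²) = 0.79961, so dip δ = arctan(0.79961) = 38.65°.
True thickness = vertical thickness × cos δ = 13.5 × cos 38.65° = 10.5 m.

10.5 m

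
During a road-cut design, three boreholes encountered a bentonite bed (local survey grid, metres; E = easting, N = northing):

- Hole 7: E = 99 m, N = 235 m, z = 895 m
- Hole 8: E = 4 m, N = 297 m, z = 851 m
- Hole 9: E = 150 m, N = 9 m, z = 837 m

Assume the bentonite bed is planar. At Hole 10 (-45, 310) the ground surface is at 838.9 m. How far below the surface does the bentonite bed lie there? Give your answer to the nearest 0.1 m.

Let the plane be z = a·E + b·N + c.
Hole 8−Hole 7: −95a + 62b = −44;  Hole 9−Hole 7: 51a − 226b = −58.
Solving gives a = 0.73957, b = 0.42353.
Then c = 895 − a·99 − b·235 = 722.25.
At (-45, 310): z_contact = −33.28 + 131.29 + 722.25 = 820.27 m.
Depth below ground = 838.9 − 820.27 = 18.6 m.

18.6 m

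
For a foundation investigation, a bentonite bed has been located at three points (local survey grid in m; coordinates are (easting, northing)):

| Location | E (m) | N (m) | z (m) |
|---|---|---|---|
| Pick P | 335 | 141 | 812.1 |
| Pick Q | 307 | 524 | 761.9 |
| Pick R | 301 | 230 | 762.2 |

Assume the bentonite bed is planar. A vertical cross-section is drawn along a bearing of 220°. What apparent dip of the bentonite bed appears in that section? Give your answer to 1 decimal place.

41.1°

Two edge vectors: Pick P→Pick Q = (-28, 383, -50.2), Pick P→Pick R = (-34, 89, -49.9).
Normal n = (Pick P→Pick Q) × (Pick P→Pick R) = (-14643.9, 309.6, 10530).
So ∂z/∂E = −n_x/n_z = 1.39068 and ∂z/∂N = −n_y/n_z = −0.02940.
Unit vector along 220° is (sin 220°, cos 220°) = (-0.6428, -0.7660).
Slope in that direction = a·(-0.6428) + b·(-0.7660) = −0.87139.
Apparent dip = arctan|0.87139| = 41.1° (true dip is 54.3°, so apparent ≤ true as expected).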